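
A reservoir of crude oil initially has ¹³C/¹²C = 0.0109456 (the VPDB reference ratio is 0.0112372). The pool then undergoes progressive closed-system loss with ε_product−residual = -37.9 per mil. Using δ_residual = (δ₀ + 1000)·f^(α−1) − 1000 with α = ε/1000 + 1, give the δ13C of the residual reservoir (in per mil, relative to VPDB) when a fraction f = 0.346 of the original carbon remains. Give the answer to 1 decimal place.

14.0 per mil

δ₀ = (0.0109456/0.0112372 − 1)×1000 = (0.974050 − 1)×1000 = -25.950 per mil
α − 1 = ε/1000 = -0.0379
f^(α−1) = 0.346^(-0.0379) = 1.041044
δ_res = (-25.950 + 1000) × 1.041044 − 1000 = 1014.029 − 1000 = 14.03 per mil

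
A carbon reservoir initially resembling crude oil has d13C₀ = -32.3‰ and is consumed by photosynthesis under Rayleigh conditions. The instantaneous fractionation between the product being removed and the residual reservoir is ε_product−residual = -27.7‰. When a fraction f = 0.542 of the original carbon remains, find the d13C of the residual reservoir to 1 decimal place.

Rayleigh residual: δ_res = (δ₀ + 1000)·f^(α−1) − 1000
α = ε/1000 + 1 = 0.97230, so α − 1 = -0.02770
f^(α−1) = 0.542^(-0.02770) = 1.017111
δ_res = (-32.3 + 1000) × 1.017111 − 1000 = 984.258 − 1000 = -15.74‰

-15.7‰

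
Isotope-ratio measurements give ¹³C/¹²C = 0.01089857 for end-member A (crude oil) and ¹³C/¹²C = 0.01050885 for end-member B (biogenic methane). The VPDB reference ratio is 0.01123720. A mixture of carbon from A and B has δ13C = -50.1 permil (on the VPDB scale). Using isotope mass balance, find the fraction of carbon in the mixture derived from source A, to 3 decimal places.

δ_A = (0.01089857/0.01123720 − 1)×1000 = (0.969865 − 1)×1000 = -30.135 permil
δ_B = (0.01050885/0.01123720 − 1)×1000 = (0.935184 − 1)×1000 = -64.816 permil
f_A = (δ_mix − δ_B)/(δ_A − δ_B) = (-50.1 − (-64.816))/(-30.135 − (-64.816))
f_A = 14.716 / 34.681 = 0.4243

0.424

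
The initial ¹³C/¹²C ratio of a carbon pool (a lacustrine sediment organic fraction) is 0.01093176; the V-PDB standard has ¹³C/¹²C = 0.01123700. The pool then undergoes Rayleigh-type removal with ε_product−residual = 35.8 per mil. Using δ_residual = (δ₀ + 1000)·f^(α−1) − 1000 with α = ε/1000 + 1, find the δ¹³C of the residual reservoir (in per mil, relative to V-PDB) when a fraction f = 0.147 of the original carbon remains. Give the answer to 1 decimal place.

δ₀ = (0.01093176/0.01123700 − 1)×1000 = (0.972836 − 1)×1000 = -27.164 per mil
α − 1 = ε/1000 = 0.0358
f^(α−1) = 0.147^(0.0358) = 0.933663
δ_res = (-27.164 + 1000) × 0.933663 − 1000 = 908.301 − 1000 = -91.70 per mil

-91.7 per mil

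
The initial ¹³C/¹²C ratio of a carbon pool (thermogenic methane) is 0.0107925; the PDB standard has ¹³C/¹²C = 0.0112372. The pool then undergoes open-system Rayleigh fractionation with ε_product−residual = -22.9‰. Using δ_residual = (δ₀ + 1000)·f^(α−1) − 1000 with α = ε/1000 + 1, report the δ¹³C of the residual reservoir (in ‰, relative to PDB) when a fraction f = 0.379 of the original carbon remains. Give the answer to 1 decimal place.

δ₀ = (0.0107925/0.0112372 − 1)×1000 = (0.960426 − 1)×1000 = -39.574‰
α − 1 = ε/1000 = -0.0229
f^(α−1) = 0.379^(-0.0229) = 1.022467
δ_res = (-39.574 + 1000) × 1.022467 − 1000 = 982.004 − 1000 = -18.00‰

-18.0‰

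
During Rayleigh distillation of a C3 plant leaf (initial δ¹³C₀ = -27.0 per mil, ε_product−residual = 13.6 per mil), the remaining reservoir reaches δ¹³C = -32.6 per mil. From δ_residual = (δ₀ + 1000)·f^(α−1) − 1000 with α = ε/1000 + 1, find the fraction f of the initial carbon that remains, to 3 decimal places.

0.654

α − 1 = ε/1000 = 0.0136
(δ_res + 1000)/(δ₀ + 1000) = (-32.6 + 1000)/(-27.0 + 1000) = 967.4/973.0 = 0.994245
f = 0.994245^(1/0.0136) = exp(ln(0.994245)/0.0136) = exp(-0.00577/0.0136)
f = exp(-0.4244) = 0.6542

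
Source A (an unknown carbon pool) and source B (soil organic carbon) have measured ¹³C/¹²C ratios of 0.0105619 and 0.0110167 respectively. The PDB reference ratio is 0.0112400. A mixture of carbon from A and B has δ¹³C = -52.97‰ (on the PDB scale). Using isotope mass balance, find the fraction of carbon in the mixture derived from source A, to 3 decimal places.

δ_A = (0.0105619/0.0112400 − 1)×1000 = (0.939671 − 1)×1000 = -60.329‰
δ_B = (0.0110167/0.0112400 − 1)×1000 = (0.980133 − 1)×1000 = -19.867‰
f_A = (δ_mix − δ_B)/(δ_A − δ_B) = (-52.97 − (-19.867))/(-60.329 − (-19.867))
f_A = -33.103 / -40.463 = 0.8181

0.818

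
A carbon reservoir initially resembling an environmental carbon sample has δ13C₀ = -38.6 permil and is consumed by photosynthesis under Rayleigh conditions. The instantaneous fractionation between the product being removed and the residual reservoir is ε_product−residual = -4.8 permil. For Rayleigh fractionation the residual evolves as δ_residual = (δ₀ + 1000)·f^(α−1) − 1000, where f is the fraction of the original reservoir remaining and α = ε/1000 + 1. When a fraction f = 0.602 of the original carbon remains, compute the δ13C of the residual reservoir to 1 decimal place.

-36.3 permil

Rayleigh residual: δ_res = (δ₀ + 1000)·f^(α−1) − 1000
α = ε/1000 + 1 = 0.99520, so α − 1 = -0.00480
f^(α−1) = 0.602^(-0.00480) = 1.002439
δ_res = (-38.6 + 1000) × 1.002439 − 1000 = 963.745 − 1000 = -36.26 permil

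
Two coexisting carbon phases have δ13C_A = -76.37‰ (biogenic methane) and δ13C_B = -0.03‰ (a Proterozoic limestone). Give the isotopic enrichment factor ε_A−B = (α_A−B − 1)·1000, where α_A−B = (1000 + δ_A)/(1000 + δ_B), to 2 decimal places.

α_A−B = (1000 + -76.37) / (1000 + -0.03) = 923.63 / 999.97 = 0.923658
ε_A−B = (0.923658 − 1) × 1000 = -76.342‰
(The approximation ε ≈ δ_A − δ_B would give -76.34‰.)

-76.34‰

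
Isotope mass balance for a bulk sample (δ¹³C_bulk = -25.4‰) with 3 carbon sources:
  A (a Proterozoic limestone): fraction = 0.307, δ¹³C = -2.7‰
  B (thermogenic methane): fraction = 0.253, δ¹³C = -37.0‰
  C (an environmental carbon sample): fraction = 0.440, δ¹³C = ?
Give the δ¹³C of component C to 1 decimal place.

Isotope mass balance: δ_bulk = Σ fᵢ·δᵢ.
-25.4 = 0.307×(-2.7) + 0.253×(-37.0) + 0.440×δ_C
0.440·δ_C = -25.4 − (-10.190) = -15.210
δ_C = -15.210 / 0.440 = -34.57‰

-34.6‰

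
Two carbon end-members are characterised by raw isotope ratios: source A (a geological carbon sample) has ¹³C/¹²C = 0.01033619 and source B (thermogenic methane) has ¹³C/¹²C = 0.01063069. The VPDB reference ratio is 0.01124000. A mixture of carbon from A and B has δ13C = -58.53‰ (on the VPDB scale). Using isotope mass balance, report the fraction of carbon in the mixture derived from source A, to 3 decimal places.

0.165

δ_A = (0.01033619/0.01124000 − 1)×1000 = (0.919590 − 1)×1000 = -80.410‰
δ_B = (0.01063069/0.01124000 − 1)×1000 = (0.945791 − 1)×1000 = -54.209‰
f_A = (δ_mix − δ_B)/(δ_A − δ_B) = (-58.53 − (-54.209))/(-80.410 − (-54.209))
f_A = -4.321 / -26.201 = 0.1649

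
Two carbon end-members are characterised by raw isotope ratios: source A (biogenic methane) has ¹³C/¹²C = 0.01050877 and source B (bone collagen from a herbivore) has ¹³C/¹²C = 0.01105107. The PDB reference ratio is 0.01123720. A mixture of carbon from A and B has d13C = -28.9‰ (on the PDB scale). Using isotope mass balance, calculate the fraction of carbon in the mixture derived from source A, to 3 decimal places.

δ_A = (0.01050877/0.01123720 − 1)×1000 = (0.935177 − 1)×1000 = -64.823‰
δ_B = (0.01105107/0.01123720 − 1)×1000 = (0.983436 − 1)×1000 = -16.564‰
f_A = (δ_mix − δ_B)/(δ_A − δ_B) = (-28.9 − (-16.564))/(-64.823 − (-16.564))
f_A = -12.336 / -48.259 = 0.2556

0.256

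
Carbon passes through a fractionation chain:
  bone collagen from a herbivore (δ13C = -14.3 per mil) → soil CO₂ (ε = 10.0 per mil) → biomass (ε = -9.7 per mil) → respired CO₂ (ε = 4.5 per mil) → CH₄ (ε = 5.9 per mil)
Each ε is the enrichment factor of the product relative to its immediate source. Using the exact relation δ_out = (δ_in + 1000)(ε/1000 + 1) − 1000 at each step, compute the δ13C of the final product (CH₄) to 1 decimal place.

step 1: δ = (-14.30 + 1000)·(10.0/1000 + 1) − 1000 = -4.44 per mil
step 2: δ = (-4.44 + 1000)·(-9.7/1000 + 1) − 1000 = -14.10 per mil
step 3: δ = (-14.10 + 1000)·(4.5/1000 + 1) − 1000 = -9.66 per mil
step 4: δ = (-9.66 + 1000)·(5.9/1000 + 1) − 1000 = -3.82 per mil

-3.8 per mil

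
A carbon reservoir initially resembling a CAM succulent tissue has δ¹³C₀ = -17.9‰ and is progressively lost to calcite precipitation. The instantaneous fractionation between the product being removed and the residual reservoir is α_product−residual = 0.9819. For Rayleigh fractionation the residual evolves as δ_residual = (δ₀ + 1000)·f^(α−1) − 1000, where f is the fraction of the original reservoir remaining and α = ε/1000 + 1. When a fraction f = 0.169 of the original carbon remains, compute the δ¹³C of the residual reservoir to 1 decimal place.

14.2‰

Rayleigh residual: δ_res = (δ₀ + 1000)·f^(α−1) − 1000
α − 1 = -0.01810
f^(α−1) = 0.169^(-0.01810) = 1.032703
δ_res = (-17.9 + 1000) × 1.032703 − 1000 = 1014.217 − 1000 = 14.22‰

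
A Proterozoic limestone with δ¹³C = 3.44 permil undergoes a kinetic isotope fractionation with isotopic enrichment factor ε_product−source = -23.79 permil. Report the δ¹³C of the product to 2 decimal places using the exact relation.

Exactly, δ_product = (δ_source + 1000)·(ε/1000 + 1) − 1000.
δ_product = (3.44 + 1000) × (-23.79/1000 + 1) − 1000
δ_product = -20.432 permil

-20.43 permil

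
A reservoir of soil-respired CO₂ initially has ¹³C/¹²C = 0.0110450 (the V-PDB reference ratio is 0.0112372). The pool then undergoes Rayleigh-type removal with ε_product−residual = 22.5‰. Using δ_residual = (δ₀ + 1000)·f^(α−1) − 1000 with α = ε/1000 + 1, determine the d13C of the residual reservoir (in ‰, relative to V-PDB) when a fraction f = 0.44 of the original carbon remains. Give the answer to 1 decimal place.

δ₀ = (0.0110450/0.0112372 − 1)×1000 = (0.982896 − 1)×1000 = -17.104‰
α − 1 = ε/1000 = 0.0225
f^(α−1) = 0.44^(0.0225) = 0.981698
δ_res = (-17.104 + 1000) × 0.981698 − 1000 = 964.907 − 1000 = -35.09‰

-35.1‰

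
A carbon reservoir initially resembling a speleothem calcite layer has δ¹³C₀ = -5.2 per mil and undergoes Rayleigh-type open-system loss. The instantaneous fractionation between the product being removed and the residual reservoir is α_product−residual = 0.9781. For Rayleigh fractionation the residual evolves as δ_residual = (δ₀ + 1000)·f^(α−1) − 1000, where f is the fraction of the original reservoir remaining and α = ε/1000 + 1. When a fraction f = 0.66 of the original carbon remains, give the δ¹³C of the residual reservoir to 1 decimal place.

Rayleigh residual: δ_res = (δ₀ + 1000)·f^(α−1) − 1000
α − 1 = -0.02190
f^(α−1) = 0.66^(-0.02190) = 1.009141
δ_res = (-5.2 + 1000) × 1.009141 − 1000 = 1003.894 − 1000 = 3.89 per mil

3.9 per mil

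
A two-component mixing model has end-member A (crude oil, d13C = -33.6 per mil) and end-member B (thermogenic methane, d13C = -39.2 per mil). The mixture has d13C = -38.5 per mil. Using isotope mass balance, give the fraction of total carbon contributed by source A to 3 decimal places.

δ_mix = f_A·δ_A + (1 − f_A)·δ_B  ⇒  f_A = (δ_mix − δ_B)/(δ_A − δ_B)
f_A = (-38.5 − (-39.2)) / (-33.6 − (-39.2))
f_A = 0.7 / 5.6 = 0.1250

0.125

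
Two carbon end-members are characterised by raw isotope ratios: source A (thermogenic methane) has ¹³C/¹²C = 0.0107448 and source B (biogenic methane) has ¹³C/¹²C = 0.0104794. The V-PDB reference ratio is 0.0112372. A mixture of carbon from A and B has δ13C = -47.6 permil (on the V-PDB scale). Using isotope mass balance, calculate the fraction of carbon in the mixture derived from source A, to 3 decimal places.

δ_A = (0.0107448/0.0112372 − 1)×1000 = (0.956181 − 1)×1000 = -43.819 permil
δ_B = (0.0104794/0.0112372 − 1)×1000 = (0.932563 − 1)×1000 = -67.437 permil
f_A = (δ_mix − δ_B)/(δ_A − δ_B) = (-47.6 − (-67.437))/(-43.819 − (-67.437))
f_A = 19.837 / 23.618 = 0.8399

0.840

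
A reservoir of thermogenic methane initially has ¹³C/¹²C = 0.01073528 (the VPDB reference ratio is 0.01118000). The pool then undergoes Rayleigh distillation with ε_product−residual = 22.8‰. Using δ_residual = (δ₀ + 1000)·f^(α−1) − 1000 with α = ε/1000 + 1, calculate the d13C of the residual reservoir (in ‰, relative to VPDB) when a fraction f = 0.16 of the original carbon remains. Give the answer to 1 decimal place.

-79.1‰

δ₀ = (0.01073528/0.01118000 − 1)×1000 = (0.960222 − 1)×1000 = -39.778‰
α − 1 = ε/1000 = 0.0228
f^(α−1) = 0.16^(0.0228) = 0.959078
δ_res = (-39.778 + 1000) × 0.959078 − 1000 = 920.928 − 1000 = -79.07‰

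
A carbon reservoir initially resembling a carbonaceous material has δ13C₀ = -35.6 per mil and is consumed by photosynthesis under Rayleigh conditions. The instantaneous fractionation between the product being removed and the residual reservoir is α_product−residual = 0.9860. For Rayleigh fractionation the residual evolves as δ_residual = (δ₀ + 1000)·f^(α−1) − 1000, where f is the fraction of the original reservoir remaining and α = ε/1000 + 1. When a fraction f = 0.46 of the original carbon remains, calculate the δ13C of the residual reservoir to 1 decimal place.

-25.1 per mil

Rayleigh residual: δ_res = (δ₀ + 1000)·f^(α−1) − 1000
α − 1 = -0.01400
f^(α−1) = 0.46^(-0.01400) = 1.010931
δ_res = (-35.6 + 1000) × 1.010931 − 1000 = 974.942 − 1000 = -25.06 per mil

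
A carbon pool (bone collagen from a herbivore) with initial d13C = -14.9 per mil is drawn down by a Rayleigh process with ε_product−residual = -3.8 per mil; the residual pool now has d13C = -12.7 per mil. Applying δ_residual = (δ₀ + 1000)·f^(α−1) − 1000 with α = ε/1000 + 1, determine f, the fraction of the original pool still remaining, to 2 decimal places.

α − 1 = ε/1000 = -0.0038
(δ_res + 1000)/(δ₀ + 1000) = (-12.7 + 1000)/(-14.9 + 1000) = 987.3/985.1 = 1.002233
f = 1.002233^(1/-0.0038) = exp(ln(1.002233)/-0.0038) = exp(0.00223/-0.0038)
f = exp(-0.5870) = 0.5560

0.56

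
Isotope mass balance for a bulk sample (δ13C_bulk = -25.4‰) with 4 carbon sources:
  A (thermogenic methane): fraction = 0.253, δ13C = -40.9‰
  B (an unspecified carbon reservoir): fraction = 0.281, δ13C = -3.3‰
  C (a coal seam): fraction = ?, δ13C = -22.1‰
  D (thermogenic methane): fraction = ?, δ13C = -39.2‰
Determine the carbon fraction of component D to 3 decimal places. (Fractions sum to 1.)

0.224

Let f_D and f_C be the unknown fractions; fractions sum to 1 so f_D + f_C = 0.466.
Mass balance: Σ fᵢ·δᵢ = δ_bulk ⇒ f_D·(-39.2) + f_C·(-22.1) = -25.4 − (-11.275) = -14.125
Substitute f_C = 0.466 − f_D:
f_D·(-39.2 − -22.1) = -14.125 − 0.466×(-22.1) = -3.826
f_D = -3.826 / -17.1 = 0.2238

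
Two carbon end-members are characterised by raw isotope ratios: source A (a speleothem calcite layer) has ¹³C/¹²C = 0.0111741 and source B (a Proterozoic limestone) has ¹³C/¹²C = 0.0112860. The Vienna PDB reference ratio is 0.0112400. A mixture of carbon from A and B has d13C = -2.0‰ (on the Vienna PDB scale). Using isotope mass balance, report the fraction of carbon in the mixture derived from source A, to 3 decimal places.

δ_A = (0.0111741/0.0112400 − 1)×1000 = (0.994137 − 1)×1000 = -5.863‰
δ_B = (0.0112860/0.0112400 − 1)×1000 = (1.004093 − 1)×1000 = 4.093‰
f_A = (δ_mix − δ_B)/(δ_A − δ_B) = (-2.0 − (4.093))/(-5.863 − (4.093))
f_A = -6.093 / -9.956 = 0.6120

0.612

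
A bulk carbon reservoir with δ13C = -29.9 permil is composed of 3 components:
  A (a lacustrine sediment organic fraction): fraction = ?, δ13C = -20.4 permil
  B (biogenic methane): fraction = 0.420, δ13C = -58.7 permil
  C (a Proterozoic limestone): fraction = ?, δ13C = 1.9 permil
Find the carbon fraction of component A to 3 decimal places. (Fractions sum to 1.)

0.285

Let f_A and f_C be the unknown fractions; fractions sum to 1 so f_A + f_C = 0.580.
Mass balance: Σ fᵢ·δᵢ = δ_bulk ⇒ f_A·(-20.4) + f_C·(1.9) = -29.9 − (-24.654) = -5.246
Substitute f_C = 0.580 − f_A:
f_A·(-20.4 − 1.9) = -5.246 − 0.580×(1.9) = -6.348
f_A = -6.348 / -22.3 = 0.2847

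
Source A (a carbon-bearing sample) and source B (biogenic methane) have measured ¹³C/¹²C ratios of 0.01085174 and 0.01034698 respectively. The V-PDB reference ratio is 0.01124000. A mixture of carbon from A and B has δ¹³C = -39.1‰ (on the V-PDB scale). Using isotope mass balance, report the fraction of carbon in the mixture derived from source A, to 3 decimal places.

δ_A = (0.01085174/0.01124000 − 1)×1000 = (0.965457 − 1)×1000 = -34.543‰
δ_B = (0.01034698/0.01124000 − 1)×1000 = (0.920550 − 1)×1000 = -79.450‰
f_A = (δ_mix − δ_B)/(δ_A − δ_B) = (-39.1 − (-79.450))/(-34.543 − (-79.450))
f_A = 40.350 / 44.907 = 0.8985

0.899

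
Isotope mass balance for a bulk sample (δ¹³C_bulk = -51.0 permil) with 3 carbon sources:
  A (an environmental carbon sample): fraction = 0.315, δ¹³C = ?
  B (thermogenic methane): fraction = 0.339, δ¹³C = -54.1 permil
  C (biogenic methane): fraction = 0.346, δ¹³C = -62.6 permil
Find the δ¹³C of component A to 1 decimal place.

Isotope mass balance: δ_bulk = Σ fᵢ·δᵢ.
-51.0 = 0.315×δ_A + 0.339×(-54.1) + 0.346×(-62.6)
0.315·δ_A = -51.0 − (-39.999) = -11.001
δ_A = -11.001 / 0.315 = -34.92 permil

-34.9 permil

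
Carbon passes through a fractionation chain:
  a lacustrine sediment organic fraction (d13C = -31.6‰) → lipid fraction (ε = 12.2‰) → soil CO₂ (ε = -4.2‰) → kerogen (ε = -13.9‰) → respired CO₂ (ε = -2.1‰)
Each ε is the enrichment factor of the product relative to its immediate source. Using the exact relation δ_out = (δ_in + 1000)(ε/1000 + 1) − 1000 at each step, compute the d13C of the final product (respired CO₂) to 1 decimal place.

-39.5‰

step 1: δ = (-31.60 + 1000)·(12.2/1000 + 1) − 1000 = -19.79‰
step 2: δ = (-19.79 + 1000)·(-4.2/1000 + 1) − 1000 = -23.90‰
step 3: δ = (-23.90 + 1000)·(-13.9/1000 + 1) − 1000 = -37.47‰
step 4: δ = (-37.47 + 1000)·(-2.1/1000 + 1) − 1000 = -39.49‰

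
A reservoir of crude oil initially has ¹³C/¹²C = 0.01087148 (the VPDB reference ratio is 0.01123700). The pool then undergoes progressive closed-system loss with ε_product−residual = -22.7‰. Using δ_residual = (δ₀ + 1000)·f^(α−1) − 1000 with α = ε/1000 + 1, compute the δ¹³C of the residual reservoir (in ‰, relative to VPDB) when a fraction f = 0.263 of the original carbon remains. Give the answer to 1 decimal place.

-2.7‰

δ₀ = (0.01087148/0.01123700 − 1)×1000 = (0.967472 − 1)×1000 = -32.528‰
α − 1 = ε/1000 = -0.0227
f^(α−1) = 0.263^(-0.0227) = 1.030782
δ_res = (-32.528 + 1000) × 1.030782 − 1000 = 997.253 − 1000 = -2.75‰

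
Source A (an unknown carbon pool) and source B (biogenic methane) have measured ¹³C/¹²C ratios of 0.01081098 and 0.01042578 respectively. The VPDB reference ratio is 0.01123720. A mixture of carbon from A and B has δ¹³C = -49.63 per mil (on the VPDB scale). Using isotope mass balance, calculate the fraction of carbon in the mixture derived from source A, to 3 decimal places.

0.659

δ_A = (0.01081098/0.01123720 − 1)×1000 = (0.962071 − 1)×1000 = -37.929 per mil
δ_B = (0.01042578/0.01123720 − 1)×1000 = (0.927792 − 1)×1000 = -72.208 per mil
f_A = (δ_mix − δ_B)/(δ_A − δ_B) = (-49.63 − (-72.208))/(-37.929 − (-72.208))
f_A = 22.578 / 34.279 = 0.6587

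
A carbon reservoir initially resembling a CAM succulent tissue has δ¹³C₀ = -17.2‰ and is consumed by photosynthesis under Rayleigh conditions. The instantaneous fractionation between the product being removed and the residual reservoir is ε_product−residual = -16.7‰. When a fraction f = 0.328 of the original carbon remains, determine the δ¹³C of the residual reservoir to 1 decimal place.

Rayleigh residual: δ_res = (δ₀ + 1000)·f^(α−1) − 1000
α = ε/1000 + 1 = 0.98330, so α − 1 = -0.01670
f^(α−1) = 0.328^(-0.01670) = 1.018791
δ_res = (-17.2 + 1000) × 1.018791 − 1000 = 1001.267 − 1000 = 1.27‰

1.3‰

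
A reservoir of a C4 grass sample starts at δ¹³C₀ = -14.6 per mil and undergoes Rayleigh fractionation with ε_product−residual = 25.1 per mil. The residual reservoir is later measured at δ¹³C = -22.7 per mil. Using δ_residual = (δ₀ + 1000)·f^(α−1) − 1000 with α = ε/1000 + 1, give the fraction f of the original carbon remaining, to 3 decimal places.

α − 1 = ε/1000 = 0.0251
(δ_res + 1000)/(δ₀ + 1000) = (-22.7 + 1000)/(-14.6 + 1000) = 977.3/985.4 = 0.991780
f = 0.991780^(1/0.0251) = exp(ln(0.991780)/0.0251) = exp(-0.00825/0.0251)
f = exp(-0.3288) = 0.7198

0.720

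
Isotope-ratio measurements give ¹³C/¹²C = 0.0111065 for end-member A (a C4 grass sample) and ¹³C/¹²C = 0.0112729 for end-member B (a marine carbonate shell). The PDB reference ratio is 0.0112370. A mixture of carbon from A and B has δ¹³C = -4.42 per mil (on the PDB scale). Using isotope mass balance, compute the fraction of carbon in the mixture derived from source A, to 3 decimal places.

0.514

δ_A = (0.0111065/0.0112370 − 1)×1000 = (0.988387 − 1)×1000 = -11.613 per mil
δ_B = (0.0112729/0.0112370 − 1)×1000 = (1.003195 − 1)×1000 = 3.195 per mil
f_A = (δ_mix − δ_B)/(δ_A − δ_B) = (-4.42 − (3.195))/(-11.613 − (3.195))
f_A = -7.615 / -14.808 = 0.5142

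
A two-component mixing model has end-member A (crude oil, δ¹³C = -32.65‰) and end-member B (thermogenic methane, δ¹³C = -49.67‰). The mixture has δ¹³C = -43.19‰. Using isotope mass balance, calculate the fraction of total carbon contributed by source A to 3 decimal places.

δ_mix = f_A·δ_A + (1 − f_A)·δ_B  ⇒  f_A = (δ_mix − δ_B)/(δ_A − δ_B)
f_A = (-43.19 − (-49.67)) / (-32.65 − (-49.67))
f_A = 6.48 / 17.02 = 0.3807

0.381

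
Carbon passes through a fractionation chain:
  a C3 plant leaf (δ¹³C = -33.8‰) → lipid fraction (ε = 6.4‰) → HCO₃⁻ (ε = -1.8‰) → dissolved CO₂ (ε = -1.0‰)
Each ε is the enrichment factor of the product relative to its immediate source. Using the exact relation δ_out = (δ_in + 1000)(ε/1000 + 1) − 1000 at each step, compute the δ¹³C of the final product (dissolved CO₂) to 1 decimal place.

step 1: δ = (-33.80 + 1000)·(6.4/1000 + 1) − 1000 = -27.62‰
step 2: δ = (-27.62 + 1000)·(-1.8/1000 + 1) − 1000 = -29.37‰
step 3: δ = (-29.37 + 1000)·(-1.0/1000 + 1) − 1000 = -30.34‰

-30.3‰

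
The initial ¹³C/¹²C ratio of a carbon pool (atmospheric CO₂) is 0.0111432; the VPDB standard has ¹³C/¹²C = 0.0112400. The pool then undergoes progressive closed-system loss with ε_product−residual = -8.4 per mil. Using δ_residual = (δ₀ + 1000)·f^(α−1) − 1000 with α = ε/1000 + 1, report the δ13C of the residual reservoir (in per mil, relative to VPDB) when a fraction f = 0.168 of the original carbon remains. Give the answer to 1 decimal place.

δ₀ = (0.0111432/0.0112400 − 1)×1000 = (0.991388 − 1)×1000 = -8.612 per mil
α − 1 = ε/1000 = -0.0084
f^(α−1) = 0.168^(-0.0084) = 1.015097
δ_res = (-8.612 + 1000) × 1.015097 − 1000 = 1006.355 − 1000 = 6.35 per mil

6.4 per mil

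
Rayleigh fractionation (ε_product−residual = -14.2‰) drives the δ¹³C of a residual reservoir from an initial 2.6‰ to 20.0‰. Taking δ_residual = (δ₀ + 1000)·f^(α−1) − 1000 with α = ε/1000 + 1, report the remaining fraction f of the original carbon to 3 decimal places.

α − 1 = ε/1000 = -0.0142
(δ_res + 1000)/(δ₀ + 1000) = (20.0 + 1000)/(2.6 + 1000) = 1020.0/1002.6 = 1.017355
f = 1.017355^(1/-0.0142) = exp(ln(1.017355)/-0.0142) = exp(0.01721/-0.0142)
f = exp(-1.2117) = 0.2977

0.298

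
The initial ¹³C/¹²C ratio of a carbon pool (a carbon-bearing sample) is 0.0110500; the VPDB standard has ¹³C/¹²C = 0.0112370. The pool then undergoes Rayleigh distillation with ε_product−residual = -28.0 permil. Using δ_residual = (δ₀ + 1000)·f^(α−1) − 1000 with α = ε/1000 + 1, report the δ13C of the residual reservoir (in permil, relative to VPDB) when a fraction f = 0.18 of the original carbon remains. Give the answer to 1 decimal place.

δ₀ = (0.0110500/0.0112370 − 1)×1000 = (0.983359 − 1)×1000 = -16.641 permil
α − 1 = ε/1000 = -0.0280
f^(α−1) = 0.18^(-0.0280) = 1.049186
δ_res = (-16.641 + 1000) × 1.049186 − 1000 = 1031.726 − 1000 = 31.73 permil

31.7 permil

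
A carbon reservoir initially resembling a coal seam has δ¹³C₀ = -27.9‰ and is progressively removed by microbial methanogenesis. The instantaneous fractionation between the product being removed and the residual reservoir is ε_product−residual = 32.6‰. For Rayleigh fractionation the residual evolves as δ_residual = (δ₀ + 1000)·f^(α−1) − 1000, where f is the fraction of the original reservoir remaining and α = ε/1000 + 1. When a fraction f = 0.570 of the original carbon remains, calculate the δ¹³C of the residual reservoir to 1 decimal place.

Rayleigh residual: δ_res = (δ₀ + 1000)·f^(α−1) − 1000
α = ε/1000 + 1 = 1.03260, so α − 1 = 0.03260
f^(α−1) = 0.570^(0.03260) = 0.981842
δ_res = (-27.9 + 1000) × 0.981842 − 1000 = 954.448 − 1000 = -45.55‰

-45.6‰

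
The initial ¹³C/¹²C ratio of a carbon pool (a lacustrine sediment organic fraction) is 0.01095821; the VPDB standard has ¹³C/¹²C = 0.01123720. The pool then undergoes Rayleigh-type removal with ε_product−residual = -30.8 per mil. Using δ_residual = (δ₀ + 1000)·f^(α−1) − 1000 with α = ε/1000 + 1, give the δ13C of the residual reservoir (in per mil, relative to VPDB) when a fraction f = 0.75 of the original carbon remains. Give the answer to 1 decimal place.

-16.1 per mil

δ₀ = (0.01095821/0.01123720 − 1)×1000 = (0.975173 − 1)×1000 = -24.827 per mil
α − 1 = ε/1000 = -0.0308
f^(α−1) = 0.75^(-0.0308) = 1.008900
δ_res = (-24.827 + 1000) × 1.008900 − 1000 = 983.852 − 1000 = -16.15 per mil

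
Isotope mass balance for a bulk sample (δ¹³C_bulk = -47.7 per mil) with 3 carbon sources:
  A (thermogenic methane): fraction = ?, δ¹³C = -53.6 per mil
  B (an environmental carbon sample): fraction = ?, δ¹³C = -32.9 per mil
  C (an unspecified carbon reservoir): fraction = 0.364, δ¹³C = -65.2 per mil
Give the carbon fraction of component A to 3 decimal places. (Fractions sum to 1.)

Let f_A and f_B be the unknown fractions; fractions sum to 1 so f_A + f_B = 0.636.
Mass balance: Σ fᵢ·δᵢ = δ_bulk ⇒ f_A·(-53.6) + f_B·(-32.9) = -47.7 − (-23.733) = -23.967
Substitute f_B = 0.636 − f_A:
f_A·(-53.6 − -32.9) = -23.967 − 0.636×(-32.9) = -3.043
f_A = -3.043 / -20.7 = 0.1470

0.147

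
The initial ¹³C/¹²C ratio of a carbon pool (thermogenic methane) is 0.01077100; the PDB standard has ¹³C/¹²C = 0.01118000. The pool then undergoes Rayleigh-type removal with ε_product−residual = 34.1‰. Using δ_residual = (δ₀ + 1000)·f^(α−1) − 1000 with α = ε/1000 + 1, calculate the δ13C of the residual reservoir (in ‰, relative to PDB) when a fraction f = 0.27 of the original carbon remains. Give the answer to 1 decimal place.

δ₀ = (0.01077100/0.01118000 − 1)×1000 = (0.963417 − 1)×1000 = -36.583‰
α − 1 = ε/1000 = 0.0341
f^(α−1) = 0.27^(0.0341) = 0.956334
δ_res = (-36.583 + 1000) × 0.956334 − 1000 = 921.348 − 1000 = -78.65‰

-78.7‰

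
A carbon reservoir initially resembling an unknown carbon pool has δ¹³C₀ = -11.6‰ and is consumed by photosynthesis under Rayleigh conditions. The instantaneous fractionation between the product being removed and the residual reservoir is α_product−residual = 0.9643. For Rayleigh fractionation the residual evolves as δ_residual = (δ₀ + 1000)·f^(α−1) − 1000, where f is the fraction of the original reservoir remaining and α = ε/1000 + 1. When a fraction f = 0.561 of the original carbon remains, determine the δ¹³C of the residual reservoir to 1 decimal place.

Rayleigh residual: δ_res = (δ₀ + 1000)·f^(α−1) − 1000
α − 1 = -0.03570
f^(α−1) = 0.561^(-0.03570) = 1.020850
δ_res = (-11.6 + 1000) × 1.020850 − 1000 = 1009.008 − 1000 = 9.01‰

9.0‰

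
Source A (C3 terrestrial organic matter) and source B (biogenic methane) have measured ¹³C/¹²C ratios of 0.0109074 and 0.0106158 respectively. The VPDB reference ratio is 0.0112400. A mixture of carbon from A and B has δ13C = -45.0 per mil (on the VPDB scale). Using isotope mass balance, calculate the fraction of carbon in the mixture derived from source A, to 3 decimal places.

0.406

δ_A = (0.0109074/0.0112400 − 1)×1000 = (0.970409 − 1)×1000 = -29.591 per mil
δ_B = (0.0106158/0.0112400 − 1)×1000 = (0.944466 − 1)×1000 = -55.534 per mil
f_A = (δ_mix − δ_B)/(δ_A − δ_B) = (-45.0 − (-55.534))/(-29.591 − (-55.534))
f_A = 10.534 / 25.943 = 0.4060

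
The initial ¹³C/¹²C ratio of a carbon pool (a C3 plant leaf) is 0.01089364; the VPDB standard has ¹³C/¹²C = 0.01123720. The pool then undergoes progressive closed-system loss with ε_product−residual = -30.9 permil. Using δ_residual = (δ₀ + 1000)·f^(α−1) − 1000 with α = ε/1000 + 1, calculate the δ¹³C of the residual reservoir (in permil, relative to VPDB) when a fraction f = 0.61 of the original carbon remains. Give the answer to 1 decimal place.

δ₀ = (0.01089364/0.01123720 − 1)×1000 = (0.969427 − 1)×1000 = -30.573 permil
α − 1 = ε/1000 = -0.0309
f^(α−1) = 0.61^(-0.0309) = 1.015391
δ_res = (-30.573 + 1000) × 1.015391 − 1000 = 984.347 − 1000 = -15.65 permil

-15.7 permil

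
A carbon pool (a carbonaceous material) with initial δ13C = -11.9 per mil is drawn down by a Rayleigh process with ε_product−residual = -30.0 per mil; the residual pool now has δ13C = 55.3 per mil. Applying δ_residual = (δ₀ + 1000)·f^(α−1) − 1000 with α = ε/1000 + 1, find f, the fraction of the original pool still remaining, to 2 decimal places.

α − 1 = ε/1000 = -0.0300
(δ_res + 1000)/(δ₀ + 1000) = (55.3 + 1000)/(-11.9 + 1000) = 1055.3/988.1 = 1.068009
f = 1.068009^(1/-0.0300) = exp(ln(1.068009)/-0.0300) = exp(0.06580/-0.0300)
f = exp(-2.1932) = 0.1116

0.11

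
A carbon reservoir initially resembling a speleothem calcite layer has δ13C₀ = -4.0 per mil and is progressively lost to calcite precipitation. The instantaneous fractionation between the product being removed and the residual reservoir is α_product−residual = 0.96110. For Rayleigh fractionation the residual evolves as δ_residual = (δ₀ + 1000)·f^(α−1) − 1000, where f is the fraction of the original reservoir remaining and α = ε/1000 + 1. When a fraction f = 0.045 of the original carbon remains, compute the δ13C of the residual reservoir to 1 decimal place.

Rayleigh residual: δ_res = (δ₀ + 1000)·f^(α−1) − 1000
α − 1 = -0.03890
f^(α−1) = 0.045^(-0.03890) = 1.128210
δ_res = (-4.0 + 1000) × 1.128210 − 1000 = 1123.697 − 1000 = 123.70 per mil

123.7 per mil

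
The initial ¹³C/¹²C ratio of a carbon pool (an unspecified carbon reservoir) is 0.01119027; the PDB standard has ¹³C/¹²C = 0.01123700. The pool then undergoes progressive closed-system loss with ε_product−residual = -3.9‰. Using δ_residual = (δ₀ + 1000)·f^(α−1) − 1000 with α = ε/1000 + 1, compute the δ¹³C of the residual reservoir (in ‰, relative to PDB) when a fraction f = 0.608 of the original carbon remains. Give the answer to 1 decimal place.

-2.2‰

δ₀ = (0.01119027/0.01123700 − 1)×1000 = (0.995841 − 1)×1000 = -4.159‰
α − 1 = ε/1000 = -0.0039
f^(α−1) = 0.608^(-0.0039) = 1.001942
δ_res = (-4.159 + 1000) × 1.001942 − 1000 = 997.776 − 1000 = -2.22‰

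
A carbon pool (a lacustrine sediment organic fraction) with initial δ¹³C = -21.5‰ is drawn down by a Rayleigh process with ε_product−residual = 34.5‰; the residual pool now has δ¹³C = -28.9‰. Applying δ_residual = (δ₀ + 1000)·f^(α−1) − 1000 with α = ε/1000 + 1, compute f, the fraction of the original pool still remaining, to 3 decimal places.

0.802

α − 1 = ε/1000 = 0.0345
(δ_res + 1000)/(δ₀ + 1000) = (-28.9 + 1000)/(-21.5 + 1000) = 971.1/978.5 = 0.992437
f = 0.992437^(1/0.0345) = exp(ln(0.992437)/0.0345) = exp(-0.00759/0.0345)
f = exp(-0.2200) = 0.8025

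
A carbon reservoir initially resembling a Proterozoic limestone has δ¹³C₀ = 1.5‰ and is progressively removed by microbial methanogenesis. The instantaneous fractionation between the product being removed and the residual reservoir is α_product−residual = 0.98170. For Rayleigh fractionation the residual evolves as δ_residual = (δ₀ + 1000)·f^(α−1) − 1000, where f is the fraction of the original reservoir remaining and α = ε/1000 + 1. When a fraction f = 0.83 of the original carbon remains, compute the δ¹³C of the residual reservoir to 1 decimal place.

Rayleigh residual: δ_res = (δ₀ + 1000)·f^(α−1) − 1000
α − 1 = -0.01830
f^(α−1) = 0.83^(-0.01830) = 1.003416
δ_res = (1.5 + 1000) × 1.003416 − 1000 = 1004.921 − 1000 = 4.92‰

4.9‰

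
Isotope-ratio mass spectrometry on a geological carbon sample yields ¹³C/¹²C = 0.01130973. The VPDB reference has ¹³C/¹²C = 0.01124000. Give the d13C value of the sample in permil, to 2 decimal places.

d13C = (R_sample / R_standard − 1) × 1000
R_sample / R_standard = 0.01130973 / 0.01124000 = 1.006204
d13C = (1.006204 − 1) × 1000 = 6.204 permil

6.20 permil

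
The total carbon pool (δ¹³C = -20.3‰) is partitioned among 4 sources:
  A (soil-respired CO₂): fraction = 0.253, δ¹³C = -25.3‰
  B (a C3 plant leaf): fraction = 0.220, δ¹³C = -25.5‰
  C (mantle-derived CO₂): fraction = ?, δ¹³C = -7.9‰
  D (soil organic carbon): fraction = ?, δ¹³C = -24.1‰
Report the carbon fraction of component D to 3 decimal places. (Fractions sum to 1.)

0.255

Let f_D and f_C be the unknown fractions; fractions sum to 1 so f_D + f_C = 0.527.
Mass balance: Σ fᵢ·δᵢ = δ_bulk ⇒ f_D·(-24.1) + f_C·(-7.9) = -20.3 − (-12.011) = -8.289
Substitute f_C = 0.527 − f_D:
f_D·(-24.1 − -7.9) = -8.289 − 0.527×(-7.9) = -4.126
f_D = -4.126 / -16.2 = 0.2547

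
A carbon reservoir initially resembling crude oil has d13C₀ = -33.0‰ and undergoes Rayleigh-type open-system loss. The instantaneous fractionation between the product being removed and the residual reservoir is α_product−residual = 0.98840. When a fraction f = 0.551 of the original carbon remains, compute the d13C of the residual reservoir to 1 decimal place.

-26.3‰

Rayleigh residual: δ_res = (δ₀ + 1000)·f^(α−1) − 1000
α − 1 = -0.01160
f^(α−1) = 0.551^(-0.01160) = 1.006938
δ_res = (-33.0 + 1000) × 1.006938 − 1000 = 973.709 − 1000 = -26.29‰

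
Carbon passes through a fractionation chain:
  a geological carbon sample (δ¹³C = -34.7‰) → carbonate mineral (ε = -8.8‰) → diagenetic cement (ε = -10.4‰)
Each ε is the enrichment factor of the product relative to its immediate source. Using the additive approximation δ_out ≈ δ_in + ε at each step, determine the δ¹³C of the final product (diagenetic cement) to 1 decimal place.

-53.9‰

step 1: δ ≈ -34.7 + (-8.8) = -43.5‰
step 2: δ ≈ -43.5 + (-10.4) = -53.9‰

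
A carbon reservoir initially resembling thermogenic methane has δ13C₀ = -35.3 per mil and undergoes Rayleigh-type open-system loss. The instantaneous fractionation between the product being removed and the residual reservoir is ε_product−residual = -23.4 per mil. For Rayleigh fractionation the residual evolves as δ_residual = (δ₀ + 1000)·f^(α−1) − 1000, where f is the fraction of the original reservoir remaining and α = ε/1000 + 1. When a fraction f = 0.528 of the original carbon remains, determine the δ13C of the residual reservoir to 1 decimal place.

Rayleigh residual: δ_res = (δ₀ + 1000)·f^(α−1) − 1000
α = ε/1000 + 1 = 0.97660, so α − 1 = -0.02340
f^(α−1) = 0.528^(-0.02340) = 1.015057
δ_res = (-35.3 + 1000) × 1.015057 − 1000 = 979.225 − 1000 = -20.77 per mil

-20.8 per mil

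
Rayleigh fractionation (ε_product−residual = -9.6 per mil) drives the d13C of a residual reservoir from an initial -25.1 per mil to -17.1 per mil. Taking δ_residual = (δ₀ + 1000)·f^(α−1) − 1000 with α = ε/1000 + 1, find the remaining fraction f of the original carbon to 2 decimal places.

α − 1 = ε/1000 = -0.0096
(δ_res + 1000)/(δ₀ + 1000) = (-17.1 + 1000)/(-25.1 + 1000) = 982.9/974.9 = 1.008206
f = 1.008206^(1/-0.0096) = exp(ln(1.008206)/-0.0096) = exp(0.00817/-0.0096)
f = exp(-0.8513) = 0.4269

0.43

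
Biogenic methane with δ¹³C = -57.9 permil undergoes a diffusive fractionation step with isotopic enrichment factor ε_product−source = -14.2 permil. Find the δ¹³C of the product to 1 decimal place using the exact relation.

To first order, δ_product ≈ δ_source + ε = -72.1 permil.
Exactly, δ_product = (δ_source + 1000)·(ε/1000 + 1) − 1000.
δ_product = (-57.9 + 1000) × (-14.2/1000 + 1) − 1000
δ_product = -71.28 permil

-71.3 permil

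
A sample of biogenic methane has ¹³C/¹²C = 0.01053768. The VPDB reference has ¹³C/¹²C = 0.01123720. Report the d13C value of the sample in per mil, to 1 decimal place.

d13C = (R_sample / R_standard − 1) × 1000
R_sample / R_standard = 0.01053768 / 0.01123720 = 0.937750
d13C = (0.937750 − 1) × 1000 = -62.25 per mil

-62.3 per mil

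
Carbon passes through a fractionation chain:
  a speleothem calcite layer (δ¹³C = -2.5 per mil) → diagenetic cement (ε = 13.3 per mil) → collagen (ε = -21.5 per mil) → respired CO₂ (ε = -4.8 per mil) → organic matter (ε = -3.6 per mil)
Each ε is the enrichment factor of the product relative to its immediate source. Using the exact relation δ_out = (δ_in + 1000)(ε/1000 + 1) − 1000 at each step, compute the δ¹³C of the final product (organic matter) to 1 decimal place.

step 1: δ = (-2.50 + 1000)·(13.3/1000 + 1) − 1000 = 10.77 per mil
step 2: δ = (10.77 + 1000)·(-21.5/1000 + 1) − 1000 = -10.96 per mil
step 3: δ = (-10.96 + 1000)·(-4.8/1000 + 1) − 1000 = -15.71 per mil
step 4: δ = (-15.71 + 1000)·(-3.6/1000 + 1) − 1000 = -19.26 per mil

-19.3 per mil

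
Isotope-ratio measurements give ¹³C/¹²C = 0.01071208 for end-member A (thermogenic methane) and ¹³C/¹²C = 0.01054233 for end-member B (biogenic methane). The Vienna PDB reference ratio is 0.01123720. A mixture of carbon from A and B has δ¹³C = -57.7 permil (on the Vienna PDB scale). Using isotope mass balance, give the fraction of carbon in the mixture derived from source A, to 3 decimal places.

0.274

δ_A = (0.01071208/0.01123720 − 1)×1000 = (0.953269 − 1)×1000 = -46.731 permil
δ_B = (0.01054233/0.01123720 − 1)×1000 = (0.938163 − 1)×1000 = -61.837 permil
f_A = (δ_mix − δ_B)/(δ_A − δ_B) = (-57.7 − (-61.837))/(-46.731 − (-61.837))
f_A = 4.137 / 15.106 = 0.2738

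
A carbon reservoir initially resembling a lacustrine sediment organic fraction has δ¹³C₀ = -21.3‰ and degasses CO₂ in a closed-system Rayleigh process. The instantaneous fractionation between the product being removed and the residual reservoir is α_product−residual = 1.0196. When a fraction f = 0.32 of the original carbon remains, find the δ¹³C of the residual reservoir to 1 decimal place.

Rayleigh residual: δ_res = (δ₀ + 1000)·f^(α−1) − 1000
α − 1 = 0.01960
f^(α−1) = 0.32^(0.01960) = 0.977915
δ_res = (-21.3 + 1000) × 0.977915 − 1000 = 957.085 − 1000 = -42.91‰

-42.9‰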